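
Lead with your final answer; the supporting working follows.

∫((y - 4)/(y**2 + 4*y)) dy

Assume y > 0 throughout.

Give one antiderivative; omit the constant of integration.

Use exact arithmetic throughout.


The answer is -log(y) + 2*log(y + 4).
Step 1. Decompose ∫((y - 4)/(y**2 + 4*y)) dy by partial fractions, (y - 4)/(y**2 + 4*y) = 2/(y + 4) - 1/y: now ∫(-1/y) dy + ∫(2/(y + 4)) dy.
Step 2. Evaluate the standard form [assuming y > 0]: now -log(y) + ∫(2/(y + 4)) dy.
Step 3. Evaluate the standard form [assuming y > -4]: now -log(y) + 2*log(y + 4).
Answer: -log(y) + 2*log(y + 4).


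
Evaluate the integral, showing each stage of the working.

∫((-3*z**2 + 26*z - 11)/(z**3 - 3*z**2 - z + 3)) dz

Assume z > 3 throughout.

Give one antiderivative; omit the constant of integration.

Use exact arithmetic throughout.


Step 1. Decompose ∫((-3*z**2 + 26*z - 11)/(z**3 - 3*z**2 - z + 3)) dz by partial fractions, (-3*z**2 + 26*z - 11)/(z**3 - 3*z**2 - z + 3) = -5/(z + 1) - 3/(z - 1) + 5/(z - 3): now ∫(5/(z - 3)) dz + ∫(-3/(z - 1)) dz + ∫(-5/(z + 1)) dz.
Step 2. Evaluate the standard form [assuming z > -1]: now -5*log(z + 1) + ∫(5/(z - 3)) dz + ∫(-3/(z - 1)) dz.
Step 3. Evaluate the standard form [assuming z > 3]: now 5*log(z - 3) - 5*log(z + 1) + ∫(-3/(z - 1)) dz.
Step 4. Evaluate the standard form [assuming z > 1]: now 5*log(z - 3) - 3*log(z - 1) - 5*log(z + 1).
Answer: 5*log(z - 3) - 3*log(z - 1) - 5*log(z + 1).


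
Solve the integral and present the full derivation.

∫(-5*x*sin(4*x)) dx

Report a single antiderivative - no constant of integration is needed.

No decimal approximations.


Step 1. Integrate ∫(-5*x*sin(4*x)) dx by parts with u = x, dv = (-5*sin(4*x)) dx, so v = 5*cos(4*x)/4: now 5*x*cos(4*x)/4 + ∫(-5*cos(4*x)/4) dx.
Step 2. Evaluate the standard form: now 5*x*cos(4*x)/4 - 5*sin(4*x)/16.
Answer: 5*x*cos(4*x)/4 - 5*sin(4*x)/16.


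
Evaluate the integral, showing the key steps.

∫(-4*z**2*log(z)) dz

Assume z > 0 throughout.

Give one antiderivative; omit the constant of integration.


Step 1. Integrate ∫(-4*z**2*log(z)) dz by parts with u = log(z), dv = (-4*z**2) dz, so v = -4*z**3/3 [assuming z > 0]: now -4*z**3*log(z)/3 + ∫(4*z**2/3) dz.
Step 2. Evaluate the standard form: now -4*z**3*log(z)/3 + 4*z**3/9.
Answer: -4*z**3*log(z)/3 + 4*z**3/9.


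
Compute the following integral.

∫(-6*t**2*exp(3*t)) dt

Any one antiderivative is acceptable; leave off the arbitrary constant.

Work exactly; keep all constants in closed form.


Answer: -2*t**2*exp(3*t) + 4*t*exp(3*t)/3 - 4*exp(3*t)/9.


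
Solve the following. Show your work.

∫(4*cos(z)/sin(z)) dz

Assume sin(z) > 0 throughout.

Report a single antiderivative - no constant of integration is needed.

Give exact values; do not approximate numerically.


Step 1. Substitute u = sin(z), turning ∫(4*cos(z)/sin(z)) dz into ∫(4/u) du: now ∫(4/u) du.
Step 2. Evaluate the standard form [assuming u > 0]: now 4*log(u).
Step 3. Substitute back u = sin(z): now 4*log(sin(z)).
Answer: 4*log(sin(z)).


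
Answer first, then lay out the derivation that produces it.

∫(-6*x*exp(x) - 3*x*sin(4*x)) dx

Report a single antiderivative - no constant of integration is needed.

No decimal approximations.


The answer is -6*x*exp(x) + 3*x*cos(4*x)/4 + 6*exp(x) - 3*sin(4*x)/16.
Step 1. Rewrite: now ∫(-6*x*exp(x)) dx + ∫(-3*x*sin(4*x)) dx.
Step 2. Integrate ∫(-6*x*exp(x)) dx by parts with u = x, dv = (-6*exp(x)) dx, so v = -6*exp(x): now -6*x*exp(x) + ∫(-3*x*sin(4*x)) dx + ∫(6*exp(x)) dx.
Step 3. Evaluate the standard form: now -6*x*exp(x) + 6*exp(x) + ∫(-3*x*sin(4*x)) dx.
Step 4. Integrate ∫(-3*x*sin(4*x)) dx by parts with u = x, dv = (-3*sin(4*x)) dx, so v = 3*cos(4*x)/4: now -6*x*exp(x) + 3*x*cos(4*x)/4 + 6*exp(x) + ∫(-3*cos(4*x)/4) dx.
Step 5. Evaluate the standard form: now -6*x*exp(x) + 3*x*cos(4*x)/4 + 6*exp(x) - 3*sin(4*x)/16.
Answer: -6*x*exp(x) + 3*x*cos(4*x)/4 + 6*exp(x) - 3*sin(4*x)/16.


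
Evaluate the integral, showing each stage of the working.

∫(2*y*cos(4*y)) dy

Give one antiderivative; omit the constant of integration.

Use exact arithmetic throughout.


Step 1. Integrate ∫(2*y*cos(4*y)) dy by parts with u = y, dv = (2*cos(4*y)) dy, so v = sin(4*y)/2: now y*sin(4*y)/2 + ∫(-sin(4*y)/2) dy.
Step 2. Evaluate the standard form: now y*sin(4*y)/2 + cos(4*y)/8.
Answer: y*sin(4*y)/2 + cos(4*y)/8.


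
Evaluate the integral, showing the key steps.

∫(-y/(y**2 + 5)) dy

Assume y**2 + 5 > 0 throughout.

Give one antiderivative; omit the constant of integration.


Step 1. Substitute u = y**2 + 5, turning ∫(-y/(y**2 + 5)) dy into ∫(-1/(2*u)) du: now ∫(-1/(2*u)) du.
Step 2. Evaluate the standard form [assuming u > 0]: now -log(u)/2.
Step 3. Substitute back u = y**2 + 5: now -log(y**2 + 5)/2.
Answer: -log(y**2 + 5)/2.


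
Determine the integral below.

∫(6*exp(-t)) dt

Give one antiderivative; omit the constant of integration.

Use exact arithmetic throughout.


Answer: -6*exp(-t).


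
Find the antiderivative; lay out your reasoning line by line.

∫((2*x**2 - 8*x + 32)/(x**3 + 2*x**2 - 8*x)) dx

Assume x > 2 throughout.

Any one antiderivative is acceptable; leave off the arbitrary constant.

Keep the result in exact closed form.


Step 1. Decompose ∫((2*x**2 - 8*x + 32)/(x**3 + 2*x**2 - 8*x)) dx by partial fractions, (2*x**2 - 8*x + 32)/(x**3 + 2*x**2 - 8*x) = 4/(x + 4) + 2/(x - 2) - 4/x: now ∫(-4/x) dx + ∫(2/(x - 2)) dx + ∫(4/(x + 4)) dx.
Step 2. Evaluate the standard form [assuming x > 0]: now -4*log(x) + ∫(2/(x - 2)) dx + ∫(4/(x + 4)) dx.
Step 3. Evaluate the standard form [assuming x > -4]: now -4*log(x) + 4*log(x + 4) + ∫(2/(x - 2)) dx.
Step 4. Evaluate the standard form [assuming x > 2]: now -4*log(x) + 2*log(x - 2) + 4*log(x + 4).
Answer: -4*log(x) + 2*log(x - 2) + 4*log(x + 4).


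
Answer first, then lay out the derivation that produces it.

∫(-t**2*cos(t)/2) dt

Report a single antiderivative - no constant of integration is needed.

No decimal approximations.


The answer is -t**2*sin(t)/2 - t*cos(t) + sin(t).
Step 1. Integrate ∫(-t**2*cos(t)/2) dt by parts with u = t**2, dv = (-cos(t)/2) dt, so v = -sin(t)/2: now -t**2*sin(t)/2 + ∫(t*sin(t)) dt.
Step 2. Integrate ∫(t*sin(t)) dt by parts with u = t, dv = (sin(t)) dt, so v = -cos(t): now -t**2*sin(t)/2 - t*cos(t) + ∫(cos(t)) dt.
Step 3. Evaluate the standard form: now -t**2*sin(t)/2 - t*cos(t) + sin(t).
Answer: -t**2*sin(t)/2 - t*cos(t) + sin(t).


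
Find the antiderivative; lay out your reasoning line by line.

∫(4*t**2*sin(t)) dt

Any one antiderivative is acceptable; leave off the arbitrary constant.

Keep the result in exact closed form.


Step 1. Integrate ∫(4*t**2*sin(t)) dt by parts with u = t**2, dv = (4*sin(t)) dt, so v = -4*cos(t): now -4*t**2*cos(t) + ∫(8*t*cos(t)) dt.
Step 2. Integrate ∫(8*t*cos(t)) dt by parts with u = t, dv = (8*cos(t)) dt, so v = 8*sin(t): now -4*t**2*cos(t) + 8*t*sin(t) + ∫(-8*sin(t)) dt.
Step 3. Evaluate the standard form: now -4*t**2*cos(t) + 8*t*sin(t) + 8*cos(t).
Answer: -4*t**2*cos(t) + 8*t*sin(t) + 8*cos(t).


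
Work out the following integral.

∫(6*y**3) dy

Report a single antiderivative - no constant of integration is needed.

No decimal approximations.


Answer: 3*y**4/2.


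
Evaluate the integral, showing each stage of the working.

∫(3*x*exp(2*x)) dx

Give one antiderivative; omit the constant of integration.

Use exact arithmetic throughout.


Step 1. Integrate ∫(3*x*exp(2*x)) dx by parts with u = x, dv = (3*exp(2*x)) dx, so v = 3*exp(2*x)/2: now 3*x*exp(2*x)/2 + ∫(-3*exp(2*x)/2) dx.
Step 2. Evaluate the standard form: now 3*x*exp(2*x)/2 - 3*exp(2*x)/4.
Answer: 3*x*exp(2*x)/2 - 3*exp(2*x)/4.


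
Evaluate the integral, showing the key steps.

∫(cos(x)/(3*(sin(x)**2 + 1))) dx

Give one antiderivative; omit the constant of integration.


Step 1. Substitute u = sin(x), turning ∫(cos(x)/(3*(sin(x)**2 + 1))) dx into ∫(1/(3*(u**2 + 1))) du: now ∫(1/(3*(u**2 + 1))) du.
Step 2. Evaluate the standard form: now atan(u)/3.
Step 3. Substitute back u = sin(x): now atan(sin(x))/3.
Answer: atan(sin(x))/3.


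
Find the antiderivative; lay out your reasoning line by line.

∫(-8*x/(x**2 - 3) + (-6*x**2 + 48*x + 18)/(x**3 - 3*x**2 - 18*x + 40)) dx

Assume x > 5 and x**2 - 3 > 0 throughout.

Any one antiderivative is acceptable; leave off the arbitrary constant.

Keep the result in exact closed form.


Step 1. Rewrite: now ∫(-8*x/(x**2 - 3)) dx + ∫((-6*x**2 + 48*x + 18)/(x**3 - 3*x**2 - 18*x + 40)) dx.
Step 2. Substitute u = x**2 - 3, turning ∫(-8*x/(x**2 - 3)) dx into ∫(-4/u) du: now ∫(-4/u) du + ∫((-6*x**2 + 48*x + 18)/(x**3 - 3*x**2 - 18*x + 40)) dx.
Step 3. Evaluate the standard form [assuming u > 0]: now -4*log(u) + ∫((-6*x**2 + 48*x + 18)/(x**3 - 3*x**2 - 18*x + 40)) dx.
Step 4. Substitute back u = x**2 - 3: now -4*log(x**2 - 3) + ∫((-6*x**2 + 48*x + 18)/(x**3 - 3*x**2 - 18*x + 40)) dx.
Step 5. Decompose ∫((-6*x**2 + 48*x + 18)/(x**3 - 3*x**2 - 18*x + 40)) dx by partial fractions, (-6*x**2 + 48*x + 18)/(x**3 - 3*x**2 - 18*x + 40) = -5/(x + 4) - 5/(x - 2) + 4/(x - 5): now -4*log(x**2 - 3) + ∫(4/(x - 5)) dx + ∫(-5/(x - 2)) dx + ∫(-5/(x + 4)) dx.
Step 6. Evaluate the standard form [assuming x > 2]: now -5*log(x - 2) - 4*log(x**2 - 3) + ∫(4/(x - 5)) dx + ∫(-5/(x + 4)) dx.
Step 7. Evaluate the standard form [assuming x > -4]: now -5*log(x - 2) - 5*log(x + 4) - 4*log(x**2 - 3) + ∫(4/(x - 5)) dx.
Step 8. Evaluate the standard form [assuming x > 5]: now 4*log(x - 5) - 5*log(x - 2) - 5*log(x + 4) - 4*log(x**2 - 3).
Answer: 4*log(x - 5) - 5*log(x - 2) - 5*log(x + 4) - 4*log(x**2 - 3).


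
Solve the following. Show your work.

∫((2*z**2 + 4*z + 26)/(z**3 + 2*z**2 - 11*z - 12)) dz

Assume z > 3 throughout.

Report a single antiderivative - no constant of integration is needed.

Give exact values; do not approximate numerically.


Step 1. Decompose ∫((2*z**2 + 4*z + 26)/(z**3 + 2*z**2 - 11*z - 12)) dz by partial fractions, (2*z**2 + 4*z + 26)/(z**3 + 2*z**2 - 11*z - 12) = 2/(z + 4) - 2/(z + 1) + 2/(z - 3): now ∫(2/(z - 3)) dz + ∫(-2/(z + 1)) dz + ∫(2/(z + 4)) dz.
Step 2. Evaluate the standard form [assuming z > -1]: now -2*log(z + 1) + ∫(2/(z - 3)) dz + ∫(2/(z + 4)) dz.
Step 3. Evaluate the standard form [assuming z > -4]: now -2*log(z + 1) + 2*log(z + 4) + ∫(2/(z - 3)) dz.
Step 4. Evaluate the standard form [assuming z > 3]: now 2*log(z - 3) - 2*log(z + 1) + 2*log(z + 4).
Answer: 2*log(z - 3) - 2*log(z + 1) + 2*log(z + 4).


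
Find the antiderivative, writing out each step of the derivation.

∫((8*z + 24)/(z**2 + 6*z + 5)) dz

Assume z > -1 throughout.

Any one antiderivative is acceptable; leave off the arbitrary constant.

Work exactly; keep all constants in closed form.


Step 1. Decompose ∫((8*z + 24)/(z**2 + 6*z + 5)) dz by partial fractions, (8*z + 24)/(z**2 + 6*z + 5) = 4/(z + 5) + 4/(z + 1): now ∫(4/(z + 1)) dz + ∫(4/(z + 5)) dz.
Step 2. Evaluate the standard form [assuming z > -1]: now 4*log(z + 1) + ∫(4/(z + 5)) dz.
Step 3. Evaluate the standard form [assuming z > -5]: now 4*log(z + 1) + 4*log(z + 5).
Answer: 4*log(z + 1) + 4*log(z + 5).


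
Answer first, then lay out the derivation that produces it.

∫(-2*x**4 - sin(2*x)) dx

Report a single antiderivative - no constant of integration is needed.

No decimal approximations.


The answer is -2*x**5/5 + cos(2*x)/2.
Step 1. Rewrite: now ∫(-2*x**4) dx + ∫(-sin(2*x)) dx.
Step 2. Evaluate the standard form: now cos(2*x)/2 + ∫(-2*x**4) dx.
Step 3. Evaluate the standard form: now -2*x**5/5 + cos(2*x)/2.
Answer: -2*x**5/5 + cos(2*x)/2.


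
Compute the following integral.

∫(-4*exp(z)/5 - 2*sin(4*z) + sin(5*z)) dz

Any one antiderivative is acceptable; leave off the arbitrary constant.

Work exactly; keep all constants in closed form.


Answer: -4*exp(z)/5 + cos(4*z)/2 - cos(5*z)/5.


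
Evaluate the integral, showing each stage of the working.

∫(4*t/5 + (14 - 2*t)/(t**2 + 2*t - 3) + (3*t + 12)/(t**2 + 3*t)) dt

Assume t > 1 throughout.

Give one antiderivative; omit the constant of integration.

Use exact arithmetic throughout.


Step 1. Rewrite: now ∫(4*t/5) dt + ∫((14 - 2*t)/(t**2 + 2*t - 3)) dt + ∫((3*t + 12)/(t**2 + 3*t)) dt.
Step 2. Decompose ∫((14 - 2*t)/(t**2 + 2*t - 3)) dt by partial fractions, (14 - 2*t)/(t**2 + 2*t - 3) = -5/(t + 3) + 3/(t - 1): now ∫(4*t/5) dt + ∫((3*t + 12)/(t**2 + 3*t)) dt + ∫(3/(t - 1)) dt + ∫(-5/(t + 3)) dt.
Step 3. Evaluate the standard form [assuming t > -3]: now -5*log(t + 3) + ∫(4*t/5) dt + ∫((3*t + 12)/(t**2 + 3*t)) dt + ∫(3/(t - 1)) dt.
Step 4. Evaluate the standard form [assuming t > 1]: now 3*log(t - 1) - 5*log(t + 3) + ∫(4*t/5) dt + ∫((3*t + 12)/(t**2 + 3*t)) dt.
Step 5. Decompose ∫((3*t + 12)/(t**2 + 3*t)) dt by partial fractions, (3*t + 12)/(t**2 + 3*t) = -1/(t + 3) + 4/t: now 3*log(t - 1) - 5*log(t + 3) + ∫(4/t) dt + ∫(4*t/5) dt + ∫(-1/(t + 3)) dt.
Step 6. Evaluate the standard form [assuming t > -3]: now 3*log(t - 1) - 6*log(t + 3) + ∫(4/t) dt + ∫(4*t/5) dt.
Step 7. Evaluate the standard form [assuming t > 0]: now 4*log(t) + 3*log(t - 1) - 6*log(t + 3) + ∫(4*t/5) dt.
Step 8. Evaluate the standard form: now 2*t**2/5 + 4*log(t) + 3*log(t - 1) - 6*log(t + 3).
Answer: 2*t**2/5 + 4*log(t) + 3*log(t - 1) - 6*log(t + 3).


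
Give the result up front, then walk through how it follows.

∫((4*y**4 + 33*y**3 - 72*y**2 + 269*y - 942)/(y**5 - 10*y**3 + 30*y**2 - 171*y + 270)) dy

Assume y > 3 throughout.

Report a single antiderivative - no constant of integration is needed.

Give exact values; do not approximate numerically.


The answer is 3*log(y - 3) + 4*log(y - 2) - 3*log(y + 5) + atan(y/3)/3.
Step 1. Decompose ∫((4*y**4 + 33*y**3 - 72*y**2 + 269*y - 942)/(y**5 - 10*y**3 + 30*y**2 - 171*y + 270)) dy by partial fractions, (4*y**4 + 33*y**3 - 72*y**2 + 269*y - 942)/(y**5 - 10*y**3 + 30*y**2 - 171*y + 270) = 1/(y**2 + 9) - 3/(y + 5) + 4/(y - 2) + 3/(y - 3): now ∫(3/(y - 3)) dy + ∫(4/(y - 2)) dy + ∫(-3/(y + 5)) dy + ∫(1/(y**2 + 9)) dy.
Step 2. Evaluate the standard form [assuming y > -5]: now -3*log(y + 5) + ∫(3/(y - 3)) dy + ∫(4/(y - 2)) dy + ∫(1/(y**2 + 9)) dy.
Step 3. Evaluate the standard form [assuming y > 2]: now 4*log(y - 2) - 3*log(y + 5) + ∫(3/(y - 3)) dy + ∫(1/(y**2 + 9)) dy.
Step 4. Evaluate the standard form [assuming y > 3]: now 3*log(y - 3) + 4*log(y - 2) - 3*log(y + 5) + ∫(1/(y**2 + 9)) dy.
Step 5. Evaluate the standard form: now 3*log(y - 3) + 4*log(y - 2) - 3*log(y + 5) + atan(y/3)/3.
Answer: 3*log(y - 3) + 4*log(y - 2) - 3*log(y + 5) + atan(y/3)/3.


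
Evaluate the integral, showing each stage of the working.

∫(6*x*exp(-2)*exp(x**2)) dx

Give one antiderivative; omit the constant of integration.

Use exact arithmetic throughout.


Step 1. Substitute u = x**2 - 2, turning ∫(6*x*exp(-2)*exp(x**2)) dx into ∫(3*exp(u)) du: now ∫(3*exp(u)) du.
Step 2. Evaluate the standard form: now 3*exp(u).
Step 3. Substitute back u = x**2 - 2: now 3*exp(x**2 - 2).
Answer: 3*exp(x**2 - 2).


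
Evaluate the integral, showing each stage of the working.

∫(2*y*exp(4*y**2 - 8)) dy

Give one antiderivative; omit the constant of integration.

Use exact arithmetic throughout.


Step 1. Substitute u = y**2 - 2, turning ∫(2*y*exp(4*y**2 - 8)) dy into ∫(exp(4*u)) du: now ∫(exp(4*u)) du.
Step 2. Evaluate the standard form: now exp(4*u)/4.
Step 3. Substitute back u = y**2 - 2: now exp(4*y**2 - 8)/4.
Answer: exp(4*y**2 - 8)/4.


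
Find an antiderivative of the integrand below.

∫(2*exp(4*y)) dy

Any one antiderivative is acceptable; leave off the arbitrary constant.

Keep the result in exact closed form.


Answer: exp(4*y)/2.


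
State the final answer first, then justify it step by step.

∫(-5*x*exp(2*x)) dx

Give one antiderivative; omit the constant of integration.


The answer is -5*x*exp(2*x)/2 + 5*exp(2*x)/4.
Step 1. Integrate ∫(-5*x*exp(2*x)) dx by parts with u = x, dv = (-5*exp(2*x)) dx, so v = -5*exp(2*x)/2: now -5*x*exp(2*x)/2 + ∫(5*exp(2*x)/2) dx.
Step 2. Evaluate the standard form: now -5*x*exp(2*x)/2 + 5*exp(2*x)/4.
Answer: -5*x*exp(2*x)/2 + 5*exp(2*x)/4.


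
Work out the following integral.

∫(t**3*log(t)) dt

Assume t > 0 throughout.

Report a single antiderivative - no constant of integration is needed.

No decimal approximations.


Answer: t**4*log(t)/4 - t**4/16.


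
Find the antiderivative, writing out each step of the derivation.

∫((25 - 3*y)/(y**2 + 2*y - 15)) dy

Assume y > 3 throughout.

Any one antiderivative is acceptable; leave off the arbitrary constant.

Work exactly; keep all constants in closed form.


Step 1. Decompose ∫((25 - 3*y)/(y**2 + 2*y - 15)) dy by partial fractions, (25 - 3*y)/(y**2 + 2*y - 15) = -5/(y + 5) + 2/(y - 3): now ∫(2/(y - 3)) dy + ∫(-5/(y + 5)) dy.
Step 2. Evaluate the standard form [assuming y > 3]: now 2*log(y - 3) + ∫(-5/(y + 5)) dy.
Step 3. Evaluate the standard form [assuming y > -5]: now 2*log(y - 3) - 5*log(y + 5).
Answer: 2*log(y - 3) - 5*log(y + 5).


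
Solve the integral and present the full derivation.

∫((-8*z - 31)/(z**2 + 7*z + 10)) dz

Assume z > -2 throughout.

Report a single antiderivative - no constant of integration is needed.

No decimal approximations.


Step 1. Decompose ∫((-8*z - 31)/(z**2 + 7*z + 10)) dz by partial fractions, (-8*z - 31)/(z**2 + 7*z + 10) = -3/(z + 5) - 5/(z + 2): now ∫(-5/(z + 2)) dz + ∫(-3/(z + 5)) dz.
Step 2. Evaluate the standard form [assuming z > -5]: now -3*log(z + 5) + ∫(-5/(z + 2)) dz.
Step 3. Evaluate the standard form [assuming z > -2]: now -5*log(z + 2) - 3*log(z + 5).
Answer: -5*log(z + 2) - 3*log(z + 5).


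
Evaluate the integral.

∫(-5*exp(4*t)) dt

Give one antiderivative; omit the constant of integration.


Answer: -5*exp(4*t)/4.


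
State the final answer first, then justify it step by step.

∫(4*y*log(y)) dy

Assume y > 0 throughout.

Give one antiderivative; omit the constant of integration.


The answer is 2*y**2*log(y) - y**2.
Step 1. Integrate ∫(4*y*log(y)) dy by parts with u = log(y), dv = (4*y) dy, so v = 2*y**2 [assuming y > 0]: now 2*y**2*log(y) + ∫(-2*y) dy.
Step 2. Evaluate the standard form: now 2*y**2*log(y) - y**2.
Answer: 2*y**2*log(y) - y**2.


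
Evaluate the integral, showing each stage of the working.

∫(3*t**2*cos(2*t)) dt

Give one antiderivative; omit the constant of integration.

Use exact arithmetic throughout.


Step 1. Integrate ∫(3*t**2*cos(2*t)) dt by parts with u = t**2, dv = (3*cos(2*t)) dt, so v = 3*sin(2*t)/2: now 3*t**2*sin(2*t)/2 + ∫(-3*t*sin(2*t)) dt.
Step 2. Integrate ∫(-3*t*sin(2*t)) dt by parts with u = t, dv = (-3*sin(2*t)) dt, so v = 3*cos(2*t)/2: now 3*t**2*sin(2*t)/2 + 3*t*cos(2*t)/2 + ∫(-3*cos(2*t)/2) dt.
Step 3. Evaluate the standard form: now 3*t**2*sin(2*t)/2 + 3*t*cos(2*t)/2 - 3*sin(2*t)/4.
Answer: 3*t**2*sin(2*t)/2 + 3*t*cos(2*t)/2 - 3*sin(2*t)/4.


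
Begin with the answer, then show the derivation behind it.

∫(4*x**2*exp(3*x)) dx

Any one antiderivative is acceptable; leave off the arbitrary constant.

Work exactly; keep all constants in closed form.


The answer is 4*x**2*exp(3*x)/3 - 8*x*exp(3*x)/9 + 8*exp(3*x)/27.
Step 1. Integrate ∫(4*x**2*exp(3*x)) dx by parts with u = x**2, dv = (4*exp(3*x)) dx, so v = 4*exp(3*x)/3: now 4*x**2*exp(3*x)/3 + ∫(-8*x*exp(3*x)/3) dx.
Step 2. Integrate ∫(-8*x*exp(3*x)/3) dx by parts with u = x, dv = (-8*exp(3*x)/3) dx, so v = -8*exp(3*x)/9: now 4*x**2*exp(3*x)/3 - 8*x*exp(3*x)/9 + ∫(8*exp(3*x)/9) dx.
Step 3. Evaluate the standard form: now 4*x**2*exp(3*x)/3 - 8*x*exp(3*x)/9 + 8*exp(3*x)/27.
Answer: 4*x**2*exp(3*x)/3 - 8*x*exp(3*x)/9 + 8*exp(3*x)/27.


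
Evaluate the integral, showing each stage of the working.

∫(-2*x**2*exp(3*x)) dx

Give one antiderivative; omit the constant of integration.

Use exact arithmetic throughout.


Step 1. Integrate ∫(-2*x**2*exp(3*x)) dx by parts with u = x**2, dv = (-2*exp(3*x)) dx, so v = -2*exp(3*x)/3: now -2*x**2*exp(3*x)/3 + ∫(4*x*exp(3*x)/3) dx.
Step 2. Integrate ∫(4*x*exp(3*x)/3) dx by parts with u = x, dv = (4*exp(3*x)/3) dx, so v = 4*exp(3*x)/9: now -2*x**2*exp(3*x)/3 + 4*x*exp(3*x)/9 + ∫(-4*exp(3*x)/9) dx.
Step 3. Evaluate the standard form: now -2*x**2*exp(3*x)/3 + 4*x*exp(3*x)/9 - 4*exp(3*x)/27.
Answer: -2*x**2*exp(3*x)/3 + 4*x*exp(3*x)/9 - 4*exp(3*x)/27.


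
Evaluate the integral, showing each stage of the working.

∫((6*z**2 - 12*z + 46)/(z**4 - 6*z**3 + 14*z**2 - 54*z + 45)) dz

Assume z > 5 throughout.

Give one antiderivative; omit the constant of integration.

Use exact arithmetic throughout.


Step 1. Decompose ∫((6*z**2 - 12*z + 46)/(z**4 - 6*z**3 + 14*z**2 - 54*z + 45)) dz by partial fractions, (6*z**2 - 12*z + 46)/(z**4 - 6*z**3 + 14*z**2 - 54*z + 45) = 2/(z**2 + 9) - 1/(z - 1) + 1/(z - 5): now ∫(1/(z - 5)) dz + ∫(-1/(z - 1)) dz + ∫(2/(z**2 + 9)) dz.
Step 2. Evaluate the standard form [assuming z > 5]: now log(z - 5) + ∫(-1/(z - 1)) dz + ∫(2/(z**2 + 9)) dz.
Step 3. Evaluate the standard form [assuming z > 1]: now log(z - 5) - log(z - 1) + ∫(2/(z**2 + 9)) dz.
Step 4. Evaluate the standard form: now log(z - 5) - log(z - 1) + 2*atan(z/3)/3.
Answer: log(z - 5) - log(z - 1) + 2*atan(z/3)/3.


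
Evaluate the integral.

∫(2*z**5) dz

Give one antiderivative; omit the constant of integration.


Answer: z**6/3.


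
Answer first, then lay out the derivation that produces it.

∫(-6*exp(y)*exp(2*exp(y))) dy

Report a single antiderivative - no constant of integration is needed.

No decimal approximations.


The answer is -3*exp(2*exp(y)).
Step 1. Substitute u = exp(y), turning ∫(-6*exp(y)*exp(2*exp(y))) dy into ∫(-6*exp(2*u)) du: now ∫(-6*exp(2*u)) du.
Step 2. Evaluate the standard form: now -3*exp(2*u).
Step 3. Substitute back u = exp(y): now -3*exp(2*exp(y)).
Answer: -3*exp(2*exp(y)).


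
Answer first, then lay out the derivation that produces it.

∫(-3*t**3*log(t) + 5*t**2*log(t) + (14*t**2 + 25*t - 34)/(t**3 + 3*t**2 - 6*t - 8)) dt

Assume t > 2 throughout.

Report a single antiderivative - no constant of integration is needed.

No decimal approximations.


The answer is -3*t**4*log(t)/4 + 3*t**4/16 + 5*t**3*log(t)/3 - 5*t**3/9 + 4*log(t - 2) + 5*log(t + 1) + 5*log(t + 4).
Step 1. Rewrite: now ∫(5*t**2*log(t)) dt + ∫(-3*t**3*log(t)) dt + ∫((14*t**2 + 25*t - 34)/(t**3 + 3*t**2 - 6*t - 8)) dt.
Step 2. Decompose ∫((14*t**2 + 25*t - 34)/(t**3 + 3*t**2 - 6*t - 8)) dt by partial fractions, (14*t**2 + 25*t - 34)/(t**3 + 3*t**2 - 6*t - 8) = 5/(t + 4) + 5/(t + 1) + 4/(t - 2): now ∫(5*t**2*log(t)) dt + ∫(-3*t**3*log(t)) dt + ∫(4/(t - 2)) dt + ∫(5/(t + 1)) dt + ∫(5/(t + 4)) dt.
Step 3. Evaluate the standard form [assuming t > 2]: now 4*log(t - 2) + ∫(5*t**2*log(t)) dt + ∫(-3*t**3*log(t)) dt + ∫(5/(t + 1)) dt + ∫(5/(t + 4)) dt.
Step 4. Evaluate the standard form [assuming t > -1]: now 4*log(t - 2) + 5*log(t + 1) + ∫(5*t**2*log(t)) dt + ∫(-3*t**3*log(t)) dt + ∫(5/(t + 4)) dt.
Step 5. Evaluate the standard form [assuming t > -4]: now 4*log(t - 2) + 5*log(t + 1) + 5*log(t + 4) + ∫(5*t**2*log(t)) dt + ∫(-3*t**3*log(t)) dt.
Step 6. Integrate ∫(5*t**2*log(t)) dt by parts with u = log(t), dv = (5*t**2) dt, so v = 5*t**3/3 [assuming t > 0]: now 5*t**3*log(t)/3 + 4*log(t - 2) + 5*log(t + 1) + 5*log(t + 4) + ∫(-5*t**2/3) dt + ∫(-3*t**3*log(t)) dt.
Step 7. Evaluate the standard form: now 5*t**3*log(t)/3 - 5*t**3/9 + 4*log(t - 2) + 5*log(t + 1) + 5*log(t + 4) + ∫(-3*t**3*log(t)) dt.
Step 8. Integrate ∫(-3*t**3*log(t)) dt by parts with u = log(t), dv = (-3*t**3) dt, so v = -3*t**4/4 [assuming t > 0]: now -3*t**4*log(t)/4 + 5*t**3*log(t)/3 - 5*t**3/9 + 4*log(t - 2) + 5*log(t + 1) + 5*log(t + 4) + ∫(3*t**3/4) dt.
Step 9. Evaluate the standard form: now -3*t**4*log(t)/4 + 3*t**4/16 + 5*t**3*log(t)/3 - 5*t**3/9 + 4*log(t - 2) + 5*log(t + 1) + 5*log(t + 4).
Answer: -3*t**4*log(t)/4 + 3*t**4/16 + 5*t**3*log(t)/3 - 5*t**3/9 + 4*log(t - 2) + 5*log(t + 1) + 5*log(t + 4).


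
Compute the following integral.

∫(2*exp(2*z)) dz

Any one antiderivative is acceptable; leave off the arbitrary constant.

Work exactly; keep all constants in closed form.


Answer: exp(2*z).


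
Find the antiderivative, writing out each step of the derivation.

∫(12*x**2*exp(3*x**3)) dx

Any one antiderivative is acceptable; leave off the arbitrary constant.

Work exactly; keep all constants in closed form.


Step 1. Substitute u = x**3, turning ∫(12*x**2*exp(3*x**3)) dx into ∫(4*exp(3*u)) du: now ∫(4*exp(3*u)) du.
Step 2. Evaluate the standard form: now 4*exp(3*u)/3.
Step 3. Substitute back u = x**3: now 4*exp(3*x**3)/3.
Answer: 4*exp(3*x**3)/3.


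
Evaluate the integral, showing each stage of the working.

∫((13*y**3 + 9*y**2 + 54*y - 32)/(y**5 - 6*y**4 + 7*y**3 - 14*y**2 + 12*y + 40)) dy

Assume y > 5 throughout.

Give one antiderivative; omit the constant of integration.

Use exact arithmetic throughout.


Step 1. Decompose ∫((13*y**3 + 9*y**2 + 54*y - 32)/(y**5 - 6*y**4 + 7*y**3 - 14*y**2 + 12*y + 40)) dy by partial fractions, (13*y**3 + 9*y**2 + 54*y - 32)/(y**5 - 6*y**4 + 7*y**3 - 14*y**2 + 12*y + 40) = -2/(y**2 + 4) - 1/(y + 1) - 3/(y - 2) + 4/(y - 5): now ∫(4/(y - 5)) dy + ∫(-3/(y - 2)) dy + ∫(-1/(y + 1)) dy + ∫(-2/(y**2 + 4)) dy.
Step 2. Evaluate the standard form [assuming y > -1]: now -log(y + 1) + ∫(4/(y - 5)) dy + ∫(-3/(y - 2)) dy + ∫(-2/(y**2 + 4)) dy.
Step 3. Evaluate the standard form [assuming y > 5]: now 4*log(y - 5) - log(y + 1) + ∫(-3/(y - 2)) dy + ∫(-2/(y**2 + 4)) dy.
Step 4. Evaluate the standard form [assuming y > 2]: now 4*log(y - 5) - 3*log(y - 2) - log(y + 1) + ∫(-2/(y**2 + 4)) dy.
Step 5. Evaluate the standard form: now 4*log(y - 5) - 3*log(y - 2) - log(y + 1) - atan(y/2).
Answer: 4*log(y - 5) - 3*log(y - 2) - log(y + 1) - atan(y/2).


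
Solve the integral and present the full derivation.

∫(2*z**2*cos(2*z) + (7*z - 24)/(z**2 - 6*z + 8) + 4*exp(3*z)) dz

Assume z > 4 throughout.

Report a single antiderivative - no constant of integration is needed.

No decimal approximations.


Step 1. Rewrite: now ∫(2*z**2*cos(2*z)) dz + ∫((7*z - 24)/(z**2 - 6*z + 8)) dz + ∫(4*exp(3*z)) dz.
Step 2. Decompose ∫((7*z - 24)/(z**2 - 6*z + 8)) dz by partial fractions, (7*z - 24)/(z**2 - 6*z + 8) = 5/(z - 2) + 2/(z - 4): now ∫(2*z**2*cos(2*z)) dz + ∫(2/(z - 4)) dz + ∫(5/(z - 2)) dz + ∫(4*exp(3*z)) dz.
Step 3. Evaluate the standard form [assuming z > 2]: now 5*log(z - 2) + ∫(2*z**2*cos(2*z)) dz + ∫(2/(z - 4)) dz + ∫(4*exp(3*z)) dz.
Step 4. Evaluate the standard form [assuming z > 4]: now 2*log(z - 4) + 5*log(z - 2) + ∫(2*z**2*cos(2*z)) dz + ∫(4*exp(3*z)) dz.
Step 5. Integrate ∫(2*z**2*cos(2*z)) dz by parts with u = z**2, dv = (2*cos(2*z)) dz, so v = sin(2*z): now z**2*sin(2*z) + 2*log(z - 4) + 5*log(z - 2) + ∫(-2*z*sin(2*z)) dz + ∫(4*exp(3*z)) dz.
Step 6. Integrate ∫(-2*z*sin(2*z)) dz by parts with u = z, dv = (-2*sin(2*z)) dz, so v = cos(2*z): now z**2*sin(2*z) + z*cos(2*z) + 2*log(z - 4) + 5*log(z - 2) + ∫(4*exp(3*z)) dz + ∫(-cos(2*z)) dz.
Step 7. Evaluate the standard form: now z**2*sin(2*z) + z*cos(2*z) + 2*log(z - 4) + 5*log(z - 2) - sin(2*z)/2 + ∫(4*exp(3*z)) dz.
Step 8. Evaluate the standard form: now z**2*sin(2*z) + z*cos(2*z) + 4*exp(3*z)/3 + 2*log(z - 4) + 5*log(z - 2) - sin(2*z)/2.
Answer: z**2*sin(2*z) + z*cos(2*z) + 4*exp(3*z)/3 + 2*log(z - 4) + 5*log(z - 2) - sin(2*z)/2.


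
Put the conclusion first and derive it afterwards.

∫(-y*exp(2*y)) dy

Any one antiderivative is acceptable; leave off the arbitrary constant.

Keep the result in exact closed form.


The answer is -y*exp(2*y)/2 + exp(2*y)/4.
Step 1. Integrate ∫(-y*exp(2*y)) dy by parts with u = y, dv = (-exp(2*y)) dy, so v = -exp(2*y)/2: now -y*exp(2*y)/2 + ∫(exp(2*y)/2) dy.
Step 2. Evaluate the standard form: now -y*exp(2*y)/2 + exp(2*y)/4.
Answer: -y*exp(2*y)/2 + exp(2*y)/4.


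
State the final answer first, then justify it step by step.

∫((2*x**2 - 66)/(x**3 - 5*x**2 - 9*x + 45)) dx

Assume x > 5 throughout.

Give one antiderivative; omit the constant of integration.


The answer is -log(x - 5) + 4*log(x - 3) - log(x + 3).
Step 1. Decompose ∫((2*x**2 - 66)/(x**3 - 5*x**2 - 9*x + 45)) dx by partial fractions, (2*x**2 - 66)/(x**3 - 5*x**2 - 9*x + 45) = -1/(x + 3) + 4/(x - 3) - 1/(x - 5): now ∫(-1/(x - 5)) dx + ∫(4/(x - 3)) dx + ∫(-1/(x + 3)) dx.
Step 2. Evaluate the standard form [assuming x > -3]: now -log(x + 3) + ∫(-1/(x - 5)) dx + ∫(4/(x - 3)) dx.
Step 3. Evaluate the standard form [assuming x > 3]: now 4*log(x - 3) - log(x + 3) + ∫(-1/(x - 5)) dx.
Step 4. Evaluate the standard form [assuming x > 5]: now -log(x - 5) + 4*log(x - 3) - log(x + 3).
Answer: -log(x - 5) + 4*log(x - 3) - log(x + 3).


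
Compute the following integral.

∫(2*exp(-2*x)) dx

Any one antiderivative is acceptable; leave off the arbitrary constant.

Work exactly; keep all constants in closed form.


Answer: -exp(-2*x).


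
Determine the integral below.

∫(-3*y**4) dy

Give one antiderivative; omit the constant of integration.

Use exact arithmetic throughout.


Answer: -3*y**5/5.


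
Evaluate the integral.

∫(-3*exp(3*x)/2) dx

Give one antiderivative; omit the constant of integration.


Answer: -exp(3*x)/2.


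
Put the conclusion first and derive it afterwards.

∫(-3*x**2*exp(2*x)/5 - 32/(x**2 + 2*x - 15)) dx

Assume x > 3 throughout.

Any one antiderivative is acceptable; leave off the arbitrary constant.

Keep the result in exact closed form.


The answer is -3*x**2*exp(2*x)/10 + 3*x*exp(2*x)/10 - 3*exp(2*x)/20 - 4*log(x - 3) + 4*log(x + 5).
Step 1. Rewrite: now ∫(-3*x**2*exp(2*x)/5) dx + ∫(-32/(x**2 + 2*x - 15)) dx.
Step 2. Integrate ∫(-3*x**2*exp(2*x)/5) dx by parts with u = x**2, dv = (-3*exp(2*x)/5) dx, so v = -3*exp(2*x)/10: now -3*x**2*exp(2*x)/10 + ∫(3*x*exp(2*x)/5) dx + ∫(-32/(x**2 + 2*x - 15)) dx.
Step 3. Integrate ∫(3*x*exp(2*x)/5) dx by parts with u = x, dv = (3*exp(2*x)/5) dx, so v = 3*exp(2*x)/10: now -3*x**2*exp(2*x)/10 + 3*x*exp(2*x)/10 + ∫(-32/(x**2 + 2*x - 15)) dx + ∫(-3*exp(2*x)/10) dx.
Step 4. Evaluate the standard form: now -3*x**2*exp(2*x)/10 + 3*x*exp(2*x)/10 - 3*exp(2*x)/20 + ∫(-32/(x**2 + 2*x - 15)) dx.
Step 5. Decompose ∫(-32/(x**2 + 2*x - 15)) dx by partial fractions, -32/(x**2 + 2*x - 15) = 4/(x + 5) - 4/(x - 3): now -3*x**2*exp(2*x)/10 + 3*x*exp(2*x)/10 - 3*exp(2*x)/20 + ∫(-4/(x - 3)) dx + ∫(4/(x + 5)) dx.
Step 6. Evaluate the standard form [assuming x > -5]: now -3*x**2*exp(2*x)/10 + 3*x*exp(2*x)/10 - 3*exp(2*x)/20 + 4*log(x + 5) + ∫(-4/(x - 3)) dx.
Step 7. Evaluate the standard form [assuming x > 3]: now -3*x**2*exp(2*x)/10 + 3*x*exp(2*x)/10 - 3*exp(2*x)/20 - 4*log(x - 3) + 4*log(x + 5).
Answer: -3*x**2*exp(2*x)/10 + 3*x*exp(2*x)/10 - 3*exp(2*x)/20 - 4*log(x - 3) + 4*log(x + 5).


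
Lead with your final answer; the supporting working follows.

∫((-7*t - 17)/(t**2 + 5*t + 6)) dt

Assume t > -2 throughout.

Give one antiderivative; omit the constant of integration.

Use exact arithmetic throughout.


The answer is -3*log(t + 2) - 4*log(t + 3).
Step 1. Decompose ∫((-7*t - 17)/(t**2 + 5*t + 6)) dt by partial fractions, (-7*t - 17)/(t**2 + 5*t + 6) = -4/(t + 3) - 3/(t + 2): now ∫(-3/(t + 2)) dt + ∫(-4/(t + 3)) dt.
Step 2. Evaluate the standard form [assuming t > -3]: now -4*log(t + 3) + ∫(-3/(t + 2)) dt.
Step 3. Evaluate the standard form [assuming t > -2]: now -3*log(t + 2) - 4*log(t + 3).
Answer: -3*log(t + 2) - 4*log(t + 3).


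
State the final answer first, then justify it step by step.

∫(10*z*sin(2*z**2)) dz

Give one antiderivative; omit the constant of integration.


The answer is -5*cos(2*z**2)/2.
Step 1. Substitute u = z**2, turning ∫(10*z*sin(2*z**2)) dz into ∫(5*sin(2*u)) du: now ∫(5*sin(2*u)) du.
Step 2. Evaluate the standard form: now -5*cos(2*u)/2.
Step 3. Substitute back u = z**2: now -5*cos(2*z**2)/2.
Answer: -5*cos(2*z**2)/2.


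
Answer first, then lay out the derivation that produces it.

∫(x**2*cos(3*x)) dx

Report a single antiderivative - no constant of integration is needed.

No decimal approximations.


The answer is x**2*sin(3*x)/3 + 2*x*cos(3*x)/9 - 2*sin(3*x)/27.
Step 1. Integrate ∫(x**2*cos(3*x)) dx by parts with u = x**2, dv = (cos(3*x)) dx, so v = sin(3*x)/3: now x**2*sin(3*x)/3 + ∫(-2*x*sin(3*x)/3) dx.
Step 2. Integrate ∫(-2*x*sin(3*x)/3) dx by parts with u = x, dv = (-2*sin(3*x)/3) dx, so v = 2*cos(3*x)/9: now x**2*sin(3*x)/3 + 2*x*cos(3*x)/9 + ∫(-2*cos(3*x)/9) dx.
Step 3. Evaluate the standard form: now x**2*sin(3*x)/3 + 2*x*cos(3*x)/9 - 2*sin(3*x)/27.
Answer: x**2*sin(3*x)/3 + 2*x*cos(3*x)/9 - 2*sin(3*x)/27.


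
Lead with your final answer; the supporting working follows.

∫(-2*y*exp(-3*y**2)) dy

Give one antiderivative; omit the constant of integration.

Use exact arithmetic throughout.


The answer is exp(-3*y**2)/3.
Step 1. Substitute u = y**2, turning ∫(-2*y*exp(-3*y**2)) dy into ∫(-exp(-3*u)) du: now ∫(-exp(-3*u)) du.
Step 2. Evaluate the standard form: now exp(-3*u)/3.
Step 3. Substitute back u = y**2: now exp(-3*y**2)/3.
Answer: exp(-3*y**2)/3.


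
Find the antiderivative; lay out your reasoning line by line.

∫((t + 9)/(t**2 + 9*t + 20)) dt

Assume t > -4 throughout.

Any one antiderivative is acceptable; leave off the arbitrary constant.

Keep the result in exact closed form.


Step 1. Decompose ∫((t + 9)/(t**2 + 9*t + 20)) dt by partial fractions, (t + 9)/(t**2 + 9*t + 20) = -4/(t + 5) + 5/(t + 4): now ∫(5/(t + 4)) dt + ∫(-4/(t + 5)) dt.
Step 2. Evaluate the standard form [assuming t > -4]: now 5*log(t + 4) + ∫(-4/(t + 5)) dt.
Step 3. Evaluate the standard form [assuming t > -5]: now 5*log(t + 4) - 4*log(t + 5).
Answer: 5*log(t + 4) - 4*log(t + 5).


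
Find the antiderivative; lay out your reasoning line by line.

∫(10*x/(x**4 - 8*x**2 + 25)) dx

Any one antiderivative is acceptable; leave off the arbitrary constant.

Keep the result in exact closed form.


Step 1. Substitute u = x**2 - 4, turning ∫(10*x/(x**4 - 8*x**2 + 25)) dx into ∫(5/(u**2 + 9)) du: now ∫(5/(u**2 + 9)) du.
Step 2. Evaluate the standard form: now 5*atan(u/3)/3.
Step 3. Substitute back u = x**2 - 4: now 5*atan(x**2/3 - 4/3)/3.
Answer: 5*atan(x**2/3 - 4/3)/3.


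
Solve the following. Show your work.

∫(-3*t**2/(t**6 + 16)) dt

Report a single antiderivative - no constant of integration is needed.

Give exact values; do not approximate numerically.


Step 1. Substitute u = t**3, turning ∫(-3*t**2/(t**6 + 16)) dt into ∫(-1/(u**2 + 16)) du: now ∫(-1/(u**2 + 16)) du.
Step 2. Evaluate the standard form: now -atan(u/4)/4.
Step 3. Substitute back u = t**3: now -atan(t**3/4)/4.
Answer: -atan(t**3/4)/4.


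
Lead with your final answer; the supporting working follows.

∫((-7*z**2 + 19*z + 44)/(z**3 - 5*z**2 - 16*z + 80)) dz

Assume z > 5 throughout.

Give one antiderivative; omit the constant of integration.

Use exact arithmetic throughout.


The answer is -4*log(z - 5) - log(z - 4) - 2*log(z + 4).
Step 1. Decompose ∫((-7*z**2 + 19*z + 44)/(z**3 - 5*z**2 - 16*z + 80)) dz by partial fractions, (-7*z**2 + 19*z + 44)/(z**3 - 5*z**2 - 16*z + 80) = -2/(z + 4) - 1/(z - 4) - 4/(z - 5): now ∫(-4/(z - 5)) dz + ∫(-1/(z - 4)) dz + ∫(-2/(z + 4)) dz.
Step 2. Evaluate the standard form [assuming z > 5]: now -4*log(z - 5) + ∫(-1/(z - 4)) dz + ∫(-2/(z + 4)) dz.
Step 3. Evaluate the standard form [assuming z > -4]: now -4*log(z - 5) - 2*log(z + 4) + ∫(-1/(z - 4)) dz.
Step 4. Evaluate the standard form [assuming z > 4]: now -4*log(z - 5) - log(z - 4) - 2*log(z + 4).
Answer: -4*log(z - 5) - log(z - 4) - 2*log(z + 4).


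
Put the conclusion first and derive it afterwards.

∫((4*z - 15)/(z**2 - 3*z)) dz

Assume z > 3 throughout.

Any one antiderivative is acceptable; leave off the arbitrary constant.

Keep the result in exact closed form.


The answer is 5*log(z) - log(z - 3).
Step 1. Decompose ∫((4*z - 15)/(z**2 - 3*z)) dz by partial fractions, (4*z - 15)/(z**2 - 3*z) = -1/(z - 3) + 5/z: now ∫(5/z) dz + ∫(-1/(z - 3)) dz.
Step 2. Evaluate the standard form [assuming z > 3]: now -log(z - 3) + ∫(5/z) dz.
Step 3. Evaluate the standard form [assuming z > 0]: now 5*log(z) - log(z - 3).
Answer: 5*log(z) - log(z - 3).


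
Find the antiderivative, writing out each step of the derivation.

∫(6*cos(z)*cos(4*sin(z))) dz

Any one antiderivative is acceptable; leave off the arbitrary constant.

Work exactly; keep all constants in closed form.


Step 1. Substitute u = sin(z), turning ∫(6*cos(z)*cos(4*sin(z))) dz into ∫(6*cos(4*u)) du: now ∫(6*cos(4*u)) du.
Step 2. Evaluate the standard form: now 3*sin(4*u)/2.
Step 3. Substitute back u = sin(z): now 3*sin(4*sin(z))/2.
Answer: 3*sin(4*sin(z))/2.


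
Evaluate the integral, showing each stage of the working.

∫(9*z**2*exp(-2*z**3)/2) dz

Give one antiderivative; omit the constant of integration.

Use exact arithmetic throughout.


Step 1. Substitute u = z**3, turning ∫(9*z**2*exp(-2*z**3)/2) dz into ∫(3*exp(-2*u)/2) du: now ∫(3*exp(-2*u)/2) du.
Step 2. Evaluate the standard form: now -3*exp(-2*u)/4.
Step 3. Substitute back u = z**3: now -3*exp(-2*z**3)/4.
Answer: -3*exp(-2*z**3)/4.


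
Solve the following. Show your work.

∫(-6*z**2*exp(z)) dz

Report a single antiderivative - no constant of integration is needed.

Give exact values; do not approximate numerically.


Step 1. Integrate ∫(-6*z**2*exp(z)) dz by parts with u = z**2, dv = (-6*exp(z)) dz, so v = -6*exp(z): now -6*z**2*exp(z) + ∫(12*z*exp(z)) dz.
Step 2. Integrate ∫(12*z*exp(z)) dz by parts with u = z, dv = (12*exp(z)) dz, so v = 12*exp(z): now -6*z**2*exp(z) + 12*z*exp(z) + ∫(-12*exp(z)) dz.
Step 3. Evaluate the standard form: now -6*z**2*exp(z) + 12*z*exp(z) - 12*exp(z).
Answer: -6*z**2*exp(z) + 12*z*exp(z) - 12*exp(z).


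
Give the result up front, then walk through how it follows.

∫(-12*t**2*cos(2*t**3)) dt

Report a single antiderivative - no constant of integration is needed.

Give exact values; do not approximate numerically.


The answer is -2*sin(2*t**3).
Step 1. Substitute u = t**3, turning ∫(-12*t**2*cos(2*t**3)) dt into ∫(-4*cos(2*u)) du: now ∫(-4*cos(2*u)) du.
Step 2. Evaluate the standard form: now -2*sin(2*u).
Step 3. Substitute back u = t**3: now -2*sin(2*t**3).
Answer: -2*sin(2*t**3).


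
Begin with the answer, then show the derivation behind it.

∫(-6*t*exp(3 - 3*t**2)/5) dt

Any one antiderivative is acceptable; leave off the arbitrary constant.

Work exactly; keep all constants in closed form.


The answer is exp(3 - 3*t**2)/5.
Step 1. Substitute u = t**2 - 1, turning ∫(-6*t*exp(3 - 3*t**2)/5) dt into ∫(-3*exp(-3*u)/5) du: now ∫(-3*exp(-3*u)/5) du.
Step 2. Evaluate the standard form: now exp(-3*u)/5.
Step 3. Substitute back u = t**2 - 1: now exp(3 - 3*t**2)/5.
Answer: exp(3 - 3*t**2)/5.


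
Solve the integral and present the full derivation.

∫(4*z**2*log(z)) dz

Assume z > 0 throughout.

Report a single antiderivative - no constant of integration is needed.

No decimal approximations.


Step 1. Integrate ∫(4*z**2*log(z)) dz by parts with u = log(z), dv = (4*z**2) dz, so v = 4*z**3/3 [assuming z > 0]: now 4*z**3*log(z)/3 + ∫(-4*z**2/3) dz.
Step 2. Evaluate the standard form: now 4*z**3*log(z)/3 - 4*z**3/9.
Answer: 4*z**3*log(z)/3 - 4*z**3/9.


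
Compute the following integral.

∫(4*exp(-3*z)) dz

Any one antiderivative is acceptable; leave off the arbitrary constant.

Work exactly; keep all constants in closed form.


Answer: -4*exp(-3*z)/3.


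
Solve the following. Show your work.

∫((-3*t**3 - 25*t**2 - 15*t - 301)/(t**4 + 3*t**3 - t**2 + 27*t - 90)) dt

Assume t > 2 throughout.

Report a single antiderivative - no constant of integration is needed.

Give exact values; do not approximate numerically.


Step 1. Decompose ∫((-3*t**3 - 25*t**2 - 15*t - 301)/(t**4 + 3*t**3 - t**2 + 27*t - 90)) dt by partial fractions, (-3*t**3 - 25*t**2 - 15*t - 301)/(t**4 + 3*t**3 - t**2 + 27*t - 90) = 4/(t**2 + 9) + 2/(t + 5) - 5/(t - 2): now ∫(-5/(t - 2)) dt + ∫(2/(t + 5)) dt + ∫(4/(t**2 + 9)) dt.
Step 2. Evaluate the standard form [assuming t > 2]: now -5*log(t - 2) + ∫(2/(t + 5)) dt + ∫(4/(t**2 + 9)) dt.
Step 3. Evaluate the standard form [assuming t > -5]: now -5*log(t - 2) + 2*log(t + 5) + ∫(4/(t**2 + 9)) dt.
Step 4. Evaluate the standard form: now -5*log(t - 2) + 2*log(t + 5) + 4*atan(t/3)/3.
Answer: -5*log(t - 2) + 2*log(t + 5) + 4*atan(t/3)/3.
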